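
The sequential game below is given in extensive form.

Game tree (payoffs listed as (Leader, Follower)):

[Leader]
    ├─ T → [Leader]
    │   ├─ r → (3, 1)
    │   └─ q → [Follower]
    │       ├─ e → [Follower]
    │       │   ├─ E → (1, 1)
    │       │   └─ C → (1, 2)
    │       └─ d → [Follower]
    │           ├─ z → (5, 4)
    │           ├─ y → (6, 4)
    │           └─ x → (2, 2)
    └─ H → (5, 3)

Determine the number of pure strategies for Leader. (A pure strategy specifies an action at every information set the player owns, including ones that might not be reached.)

4

Leader owns the root with actions {T, H} — two choices.
Leader owns the node after T with actions {r, q} — two choices.
A pure strategy fixes one action at each information set independently, so the count is the product 2 × 2 = 4.
(For reference, Follower has 12 pure strategies, giving a 4×12 normal-form matrix.)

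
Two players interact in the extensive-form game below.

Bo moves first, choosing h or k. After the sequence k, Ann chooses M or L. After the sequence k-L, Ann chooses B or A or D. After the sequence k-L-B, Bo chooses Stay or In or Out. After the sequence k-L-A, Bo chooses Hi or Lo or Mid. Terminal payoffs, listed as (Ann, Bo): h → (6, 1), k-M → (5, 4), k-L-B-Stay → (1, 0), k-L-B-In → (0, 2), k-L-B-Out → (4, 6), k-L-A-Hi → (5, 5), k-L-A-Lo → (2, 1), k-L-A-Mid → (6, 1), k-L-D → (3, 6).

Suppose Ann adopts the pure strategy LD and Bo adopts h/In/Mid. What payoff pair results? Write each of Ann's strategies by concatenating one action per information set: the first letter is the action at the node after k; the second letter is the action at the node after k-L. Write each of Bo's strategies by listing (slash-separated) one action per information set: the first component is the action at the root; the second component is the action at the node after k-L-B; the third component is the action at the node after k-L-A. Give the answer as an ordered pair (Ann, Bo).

Trace the play path from the root:
  Bo plays h
→ terminal payoff (6, 1).
(Ann's choice at the node after k is never reached on this path, so it doesn't affect the outcome.)

(6, 1)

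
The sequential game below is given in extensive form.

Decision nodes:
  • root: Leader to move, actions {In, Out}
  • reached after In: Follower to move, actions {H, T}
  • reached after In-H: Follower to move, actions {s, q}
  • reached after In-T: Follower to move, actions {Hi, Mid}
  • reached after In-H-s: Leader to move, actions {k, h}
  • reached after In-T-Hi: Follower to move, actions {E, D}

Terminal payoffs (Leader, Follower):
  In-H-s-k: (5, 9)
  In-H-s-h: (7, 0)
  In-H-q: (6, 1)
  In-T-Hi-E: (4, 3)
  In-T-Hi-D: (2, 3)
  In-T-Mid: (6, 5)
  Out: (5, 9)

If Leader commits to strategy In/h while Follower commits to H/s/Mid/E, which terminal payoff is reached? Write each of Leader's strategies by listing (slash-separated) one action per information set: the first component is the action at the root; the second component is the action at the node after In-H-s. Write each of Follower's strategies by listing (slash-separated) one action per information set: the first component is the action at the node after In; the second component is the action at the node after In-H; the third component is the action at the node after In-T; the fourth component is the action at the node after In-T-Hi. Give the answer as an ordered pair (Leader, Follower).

(7, 0)

Trace the play path from the root:
  Leader plays In
  Follower plays H at [In]
  Follower plays s at [In-H]
  Leader plays h at [In-H-s]
→ terminal payoff (7, 0).
(Follower's choice at the node after In-T is never reached on this path, so it doesn't affect the outcome.)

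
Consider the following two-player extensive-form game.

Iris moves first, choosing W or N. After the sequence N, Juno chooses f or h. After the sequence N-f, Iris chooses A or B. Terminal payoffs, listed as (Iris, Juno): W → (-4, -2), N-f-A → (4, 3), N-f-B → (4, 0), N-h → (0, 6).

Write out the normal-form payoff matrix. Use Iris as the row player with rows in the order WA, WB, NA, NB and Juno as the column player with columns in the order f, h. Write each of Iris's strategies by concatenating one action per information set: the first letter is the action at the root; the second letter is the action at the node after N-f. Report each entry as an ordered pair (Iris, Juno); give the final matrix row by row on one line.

Row WA: f→(-4,-2), h→(-4,-2)
Row WB: f→(-4,-2), h→(-4,-2)
Row NA: f→(4,3), h→(0,6)
Row NB: f→(4,0), h→(0,6)

WA: (-4,-2) (-4,-2) | WB: (-4,-2) (-4,-2) | NA: (4,3) (0,6) | NB: (4,0) (0,6)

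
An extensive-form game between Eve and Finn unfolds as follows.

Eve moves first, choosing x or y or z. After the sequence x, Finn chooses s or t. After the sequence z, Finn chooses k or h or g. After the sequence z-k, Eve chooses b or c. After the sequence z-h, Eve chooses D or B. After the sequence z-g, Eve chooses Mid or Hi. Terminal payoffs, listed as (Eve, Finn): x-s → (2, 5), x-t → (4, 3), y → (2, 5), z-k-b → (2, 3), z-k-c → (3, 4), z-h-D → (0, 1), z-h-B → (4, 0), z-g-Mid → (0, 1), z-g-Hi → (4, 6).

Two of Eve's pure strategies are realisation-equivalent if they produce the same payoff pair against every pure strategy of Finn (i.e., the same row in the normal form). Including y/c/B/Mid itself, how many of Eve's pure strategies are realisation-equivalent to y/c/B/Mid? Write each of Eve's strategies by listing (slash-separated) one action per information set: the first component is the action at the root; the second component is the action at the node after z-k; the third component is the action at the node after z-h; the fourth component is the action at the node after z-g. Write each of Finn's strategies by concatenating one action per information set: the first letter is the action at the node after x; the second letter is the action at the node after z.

8

Row for y/c/B/Mid (columns sk, sh, sg, tk, th, tg): (2,5) (2,5) (2,5) (2,5) (2,5) (2,5).
Under y/c/B/Mid, Eve's choice at the node after z-k and at the node after z-h and at the node after z-g can never be reached regardless of what Finn does, so varying those choices leaves every outcome unchanged.
Holding the reachable choices fixed and varying the unreachable ones freely already gives 2 × 2 × 2 = 8 equivalent strategies.
No other strategy reproduces this row, so those 8 are the full class: y/b/D/Mid, y/b/D/Hi, y/b/B/Mid, y/b/B/Hi, y/c/D/Mid, y/c/D/Hi, y/c/B/Mid, y/c/B/Hi.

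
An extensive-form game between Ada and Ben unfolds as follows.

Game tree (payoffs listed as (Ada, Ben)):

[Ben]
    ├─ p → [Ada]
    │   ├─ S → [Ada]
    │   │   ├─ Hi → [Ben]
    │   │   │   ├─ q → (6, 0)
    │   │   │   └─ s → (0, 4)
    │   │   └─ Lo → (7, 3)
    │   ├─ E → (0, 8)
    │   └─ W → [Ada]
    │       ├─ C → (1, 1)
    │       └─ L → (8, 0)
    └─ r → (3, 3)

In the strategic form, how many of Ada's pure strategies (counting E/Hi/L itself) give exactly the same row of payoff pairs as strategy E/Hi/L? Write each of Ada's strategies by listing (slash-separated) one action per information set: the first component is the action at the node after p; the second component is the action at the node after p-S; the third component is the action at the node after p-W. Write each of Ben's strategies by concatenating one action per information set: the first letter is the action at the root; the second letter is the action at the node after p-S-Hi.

4

Row for E/Hi/L (columns pq, ps, rq, rs): (0,8) (0,8) (3,3) (3,3).
Under E/Hi/L, Ada's choice at the node after p-S and at the node after p-W can never be reached regardless of what Ben does, so varying those choices leaves every outcome unchanged.
Holding the reachable choices fixed and varying the unreachable ones freely already gives 2 × 2 = 4 equivalent strategies.
No other strategy reproduces this row, so those 4 are the full class: E/Hi/C, E/Hi/L, E/Lo/C, E/Lo/L.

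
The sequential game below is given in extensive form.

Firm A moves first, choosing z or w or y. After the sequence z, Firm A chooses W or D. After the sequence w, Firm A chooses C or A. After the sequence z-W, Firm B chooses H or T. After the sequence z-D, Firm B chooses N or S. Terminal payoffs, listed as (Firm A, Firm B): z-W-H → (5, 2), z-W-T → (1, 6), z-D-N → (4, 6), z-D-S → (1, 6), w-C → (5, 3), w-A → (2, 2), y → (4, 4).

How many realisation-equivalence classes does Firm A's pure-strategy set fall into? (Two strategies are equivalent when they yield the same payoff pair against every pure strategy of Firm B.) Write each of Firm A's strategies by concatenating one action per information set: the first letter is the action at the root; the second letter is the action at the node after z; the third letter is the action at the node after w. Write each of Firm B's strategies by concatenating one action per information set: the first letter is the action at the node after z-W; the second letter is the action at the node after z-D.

Firm A has 12 pure strategies: zWC, zWA, zDC, zDA, wWC, wWA, wDC, wDA, yWC, yWA, yDC, yDA. Columns: HN, HS, TN, TS.
{zWC, zWA} → row (5,2) (5,2) (1,6) (1,6)
{zDC, zDA} → row (4,6) (1,6) (4,6) (1,6)
{wWC, wDC} → row (5,3) (5,3) (5,3) (5,3)
{wWA, wDA} → row (2,2) (2,2) (2,2) (2,2)
{yWC, yWA, yDC, yDA} → row (4,4) (4,4) (4,4) (4,4)
That's 5 distinct rows out of 12 strategies.

5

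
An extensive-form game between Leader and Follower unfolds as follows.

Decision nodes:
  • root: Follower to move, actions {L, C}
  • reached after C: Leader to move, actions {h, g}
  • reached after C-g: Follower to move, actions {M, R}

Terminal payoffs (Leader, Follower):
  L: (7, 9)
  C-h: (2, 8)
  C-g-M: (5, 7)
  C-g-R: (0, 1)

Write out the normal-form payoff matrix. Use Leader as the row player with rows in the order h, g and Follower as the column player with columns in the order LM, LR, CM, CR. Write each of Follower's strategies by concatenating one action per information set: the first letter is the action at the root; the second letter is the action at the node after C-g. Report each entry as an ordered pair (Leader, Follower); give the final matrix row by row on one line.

Row h: LM→(7,9), LR→(7,9), CM→(2,8), CR→(2,8)
Row g: LM→(7,9), LR→(7,9), CM→(5,7), CR→(0,1)

h: (7,9) (7,9) (2,8) (2,8) | g: (7,9) (7,9) (5,7) (0,1)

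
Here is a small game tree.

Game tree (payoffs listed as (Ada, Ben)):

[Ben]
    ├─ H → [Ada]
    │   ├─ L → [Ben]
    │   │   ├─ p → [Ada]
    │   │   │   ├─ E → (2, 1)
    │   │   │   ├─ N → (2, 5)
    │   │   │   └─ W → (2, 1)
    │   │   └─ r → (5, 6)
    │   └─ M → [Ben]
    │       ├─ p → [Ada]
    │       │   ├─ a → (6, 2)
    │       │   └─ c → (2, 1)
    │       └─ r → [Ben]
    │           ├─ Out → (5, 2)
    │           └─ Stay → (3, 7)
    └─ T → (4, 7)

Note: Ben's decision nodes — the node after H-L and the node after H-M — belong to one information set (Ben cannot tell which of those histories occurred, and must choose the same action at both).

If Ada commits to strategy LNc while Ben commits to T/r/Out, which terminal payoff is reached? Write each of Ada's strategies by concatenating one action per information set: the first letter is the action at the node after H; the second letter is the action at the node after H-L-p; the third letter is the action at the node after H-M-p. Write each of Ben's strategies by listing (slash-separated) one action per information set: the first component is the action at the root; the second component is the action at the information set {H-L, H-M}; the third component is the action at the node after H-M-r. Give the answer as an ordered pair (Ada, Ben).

Trace the play path from the root:
  Ben plays T
→ terminal payoff (4, 7).
(Ada's choice at the node after H is never reached on this path, so it doesn't affect the outcome.)

(4, 7)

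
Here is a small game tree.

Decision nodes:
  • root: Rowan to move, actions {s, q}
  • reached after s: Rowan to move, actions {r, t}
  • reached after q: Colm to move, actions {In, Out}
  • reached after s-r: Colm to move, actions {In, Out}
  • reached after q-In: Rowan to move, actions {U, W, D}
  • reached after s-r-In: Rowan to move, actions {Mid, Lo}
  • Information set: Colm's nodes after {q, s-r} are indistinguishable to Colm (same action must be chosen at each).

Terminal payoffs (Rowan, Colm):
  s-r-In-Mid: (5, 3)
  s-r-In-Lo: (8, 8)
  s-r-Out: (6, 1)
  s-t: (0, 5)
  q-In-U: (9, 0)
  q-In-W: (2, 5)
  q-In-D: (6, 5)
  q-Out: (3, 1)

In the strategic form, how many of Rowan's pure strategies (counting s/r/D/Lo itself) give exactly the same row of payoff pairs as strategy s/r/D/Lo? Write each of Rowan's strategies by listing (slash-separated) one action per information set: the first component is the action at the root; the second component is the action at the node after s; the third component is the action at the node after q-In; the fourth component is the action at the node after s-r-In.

3

Row for s/r/D/Lo (columns In, Out): (8,8) (6,1).
Under s/r/D/Lo, Rowan's choice at the node after q-In can never be reached regardless of what Colm does, so varying those choices leaves every outcome unchanged.
Holding the reachable choices fixed and varying the unreachable one freely already gives 3 equivalent strategies.
No other strategy reproduces this row, so those 3 are the full class: s/r/U/Lo, s/r/W/Lo, s/r/D/Lo.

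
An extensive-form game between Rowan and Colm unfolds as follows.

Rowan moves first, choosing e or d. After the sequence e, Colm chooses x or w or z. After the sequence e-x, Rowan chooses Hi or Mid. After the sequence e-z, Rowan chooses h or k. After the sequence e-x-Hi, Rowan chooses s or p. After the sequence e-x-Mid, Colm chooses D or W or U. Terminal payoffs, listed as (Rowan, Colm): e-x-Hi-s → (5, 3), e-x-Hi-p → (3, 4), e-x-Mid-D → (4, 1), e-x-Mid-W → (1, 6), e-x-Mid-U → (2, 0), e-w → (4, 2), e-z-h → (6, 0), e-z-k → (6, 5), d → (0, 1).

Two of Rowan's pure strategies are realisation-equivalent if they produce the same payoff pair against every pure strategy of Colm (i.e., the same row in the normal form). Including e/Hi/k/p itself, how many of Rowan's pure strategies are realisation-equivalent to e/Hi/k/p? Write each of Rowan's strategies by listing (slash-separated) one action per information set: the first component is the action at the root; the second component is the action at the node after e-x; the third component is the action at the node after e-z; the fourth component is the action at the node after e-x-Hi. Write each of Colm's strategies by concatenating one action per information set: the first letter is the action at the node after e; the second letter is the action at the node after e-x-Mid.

1

Row for e/Hi/k/p (columns xD, xW, xU, wD, wW, wU, zD, zW, zU): (3,4) (3,4) (3,4) (4,2) (4,2) (4,2) (6,5) (6,5) (6,5).
Every one of Rowan's information sets is on the play path for some reply by Colm when Rowan follows e/Hi/k/p.
Changing the action at any of them therefore changes at least one column, so only e/Hi/k/p itself gives this row.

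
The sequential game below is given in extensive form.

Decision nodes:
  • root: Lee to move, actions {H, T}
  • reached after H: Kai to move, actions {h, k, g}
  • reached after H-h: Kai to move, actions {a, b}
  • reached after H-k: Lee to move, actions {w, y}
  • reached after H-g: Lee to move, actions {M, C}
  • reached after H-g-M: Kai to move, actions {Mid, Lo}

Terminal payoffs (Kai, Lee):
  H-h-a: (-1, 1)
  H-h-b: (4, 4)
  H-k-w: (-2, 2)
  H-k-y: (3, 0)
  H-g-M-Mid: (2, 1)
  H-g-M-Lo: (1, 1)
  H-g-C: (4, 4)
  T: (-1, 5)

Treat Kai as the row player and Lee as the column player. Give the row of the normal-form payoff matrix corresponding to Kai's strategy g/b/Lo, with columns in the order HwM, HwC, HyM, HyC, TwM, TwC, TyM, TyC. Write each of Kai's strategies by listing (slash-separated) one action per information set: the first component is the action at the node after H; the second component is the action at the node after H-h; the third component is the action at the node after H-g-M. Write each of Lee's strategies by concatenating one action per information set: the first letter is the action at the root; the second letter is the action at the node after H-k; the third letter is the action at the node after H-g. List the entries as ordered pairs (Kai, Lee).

vs HwM: Lee plays H → Kai plays g at [H] → Lee plays M at [H-g] → Kai plays Lo at [H-g-M] → (1, 1)
vs HwC: Lee plays H → Kai plays g at [H] → Lee plays C at [H-g] → (4, 4)
vs HyM: Lee plays H → Kai plays g at [H] → Lee plays M at [H-g] → Kai plays Lo at [H-g-M] → (1, 1)
vs HyC: Lee plays H → Kai plays g at [H] → Lee plays C at [H-g] → (4, 4)
vs TwM: Lee plays T → (-1, 5)
vs TwC: Lee plays T → (-1, 5)
vs TyM: Lee plays T → (-1, 5)
vs TyC: Lee plays T → (-1, 5)

(1,1) (4,4) (1,1) (4,4) (-1,5) (-1,5) (-1,5) (-1,5)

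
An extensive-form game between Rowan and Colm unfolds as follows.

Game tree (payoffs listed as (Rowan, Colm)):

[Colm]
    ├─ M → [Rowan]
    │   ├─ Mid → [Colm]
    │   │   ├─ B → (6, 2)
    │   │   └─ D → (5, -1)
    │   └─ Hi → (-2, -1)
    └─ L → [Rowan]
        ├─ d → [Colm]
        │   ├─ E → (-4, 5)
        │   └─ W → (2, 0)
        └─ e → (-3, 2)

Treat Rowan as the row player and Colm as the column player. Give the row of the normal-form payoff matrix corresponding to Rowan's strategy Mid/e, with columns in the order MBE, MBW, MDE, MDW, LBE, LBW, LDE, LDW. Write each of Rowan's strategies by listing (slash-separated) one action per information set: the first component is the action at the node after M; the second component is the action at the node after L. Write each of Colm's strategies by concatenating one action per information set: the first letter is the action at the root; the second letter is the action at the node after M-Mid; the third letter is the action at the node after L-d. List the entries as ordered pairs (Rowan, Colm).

vs MBE: Colm plays M → Rowan plays Mid at [M] → Colm plays B at [M-Mid] → (6, 2)
vs MBW: Colm plays M → Rowan plays Mid at [M] → Colm plays B at [M-Mid] → (6, 2)
vs MDE: Colm plays M → Rowan plays Mid at [M] → Colm plays D at [M-Mid] → (5, -1)
vs MDW: Colm plays M → Rowan plays Mid at [M] → Colm plays D at [M-Mid] → (5, -1)
vs LBE: Colm plays L → Rowan plays e at [L] → (-3, 2)
vs LBW: Colm plays L → Rowan plays e at [L] → (-3, 2)
vs LDE: Colm plays L → Rowan plays e at [L] → (-3, 2)
vs LDW: Colm plays L → Rowan plays e at [L] → (-3, 2)

(6,2) (6,2) (5,-1) (5,-1) (-3,2) (-3,2) (-3,2) (-3,2)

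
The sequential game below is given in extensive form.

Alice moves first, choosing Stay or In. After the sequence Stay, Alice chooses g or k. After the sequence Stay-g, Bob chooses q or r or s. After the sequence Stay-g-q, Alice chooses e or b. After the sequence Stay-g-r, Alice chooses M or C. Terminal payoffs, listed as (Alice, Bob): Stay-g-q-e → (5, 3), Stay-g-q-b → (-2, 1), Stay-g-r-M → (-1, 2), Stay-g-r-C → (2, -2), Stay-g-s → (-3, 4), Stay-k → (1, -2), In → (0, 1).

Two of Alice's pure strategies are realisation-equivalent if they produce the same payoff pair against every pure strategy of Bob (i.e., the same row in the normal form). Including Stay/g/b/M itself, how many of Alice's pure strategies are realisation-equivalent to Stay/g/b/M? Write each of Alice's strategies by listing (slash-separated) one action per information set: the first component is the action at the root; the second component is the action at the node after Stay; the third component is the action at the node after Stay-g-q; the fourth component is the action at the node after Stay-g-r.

1

Row for Stay/g/b/M (columns q, r, s): (-2,1) (-1,2) (-3,4).
Every one of Alice's information sets is on the play path for some reply by Bob when Alice follows Stay/g/b/M.
Changing the action at any of them therefore changes at least one column, so only Stay/g/b/M itself gives this row.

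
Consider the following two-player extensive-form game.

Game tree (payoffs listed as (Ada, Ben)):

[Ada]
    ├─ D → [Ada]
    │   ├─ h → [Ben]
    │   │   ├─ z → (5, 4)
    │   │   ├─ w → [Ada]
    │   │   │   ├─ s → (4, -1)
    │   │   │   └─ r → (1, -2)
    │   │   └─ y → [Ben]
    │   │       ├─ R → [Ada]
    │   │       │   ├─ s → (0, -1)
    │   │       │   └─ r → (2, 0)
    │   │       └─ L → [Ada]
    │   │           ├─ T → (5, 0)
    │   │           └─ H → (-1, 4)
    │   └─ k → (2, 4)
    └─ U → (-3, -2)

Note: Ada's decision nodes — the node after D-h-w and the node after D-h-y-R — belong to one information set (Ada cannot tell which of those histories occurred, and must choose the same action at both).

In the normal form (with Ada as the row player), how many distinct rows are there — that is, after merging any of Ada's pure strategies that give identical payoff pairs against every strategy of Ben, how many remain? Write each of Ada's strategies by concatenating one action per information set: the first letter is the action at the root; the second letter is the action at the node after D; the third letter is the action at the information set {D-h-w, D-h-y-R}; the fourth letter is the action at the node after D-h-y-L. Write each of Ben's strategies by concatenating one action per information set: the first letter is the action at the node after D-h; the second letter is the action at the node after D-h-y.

Ada has 16 pure strategies: DhsT, DhsH, DhrT, DhrH, DksT, DksH, DkrT, DkrH, UhsT, UhsH, UhrT, UhrH, UksT, UksH, UkrT, UkrH. Columns: zR, zL, wR, wL, yR, yL.
{DhsT} → row (5,4) (5,4) (4,-1) (4,-1) (0,-1) (5,0)
{DhsH} → row (5,4) (5,4) (4,-1) (4,-1) (0,-1) (-1,4)
{DhrT} → row (5,4) (5,4) (1,-2) (1,-2) (2,0) (5,0)
{DhrH} → row (5,4) (5,4) (1,-2) (1,-2) (2,0) (-1,4)
{DksT, DksH, DkrT, DkrH} → row (2,4) (2,4) (2,4) (2,4) (2,4) (2,4)
{UhsT, UhsH, UhrT, UhrH, UksT, UksH, UkrT, UkrH} → row (-3,-2) (-3,-2) (-3,-2) (-3,-2) (-3,-2) (-3,-2)
That's 6 distinct rows out of 16 strategies.

6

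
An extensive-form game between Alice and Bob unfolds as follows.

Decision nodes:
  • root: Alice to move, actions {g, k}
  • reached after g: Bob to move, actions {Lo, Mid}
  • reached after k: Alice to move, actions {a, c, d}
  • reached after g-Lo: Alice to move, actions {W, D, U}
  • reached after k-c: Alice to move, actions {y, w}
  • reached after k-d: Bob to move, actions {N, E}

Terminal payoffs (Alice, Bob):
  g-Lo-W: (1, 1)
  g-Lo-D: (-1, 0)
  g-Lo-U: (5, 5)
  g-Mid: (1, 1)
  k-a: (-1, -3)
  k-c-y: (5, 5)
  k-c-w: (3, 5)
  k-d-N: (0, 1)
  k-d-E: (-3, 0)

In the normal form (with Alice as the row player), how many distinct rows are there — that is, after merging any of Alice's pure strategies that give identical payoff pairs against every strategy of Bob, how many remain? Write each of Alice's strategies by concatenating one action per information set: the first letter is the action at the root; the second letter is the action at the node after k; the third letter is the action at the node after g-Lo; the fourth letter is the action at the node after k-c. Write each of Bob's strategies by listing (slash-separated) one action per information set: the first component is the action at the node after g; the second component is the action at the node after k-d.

7

Alice has 36 pure strategies: gaWy, gaWw, gaDy, gaDw, gaUy, gaUw, gcWy, gcWw, gcDy, gcDw, gcUy, gcUw, gdWy, gdWw, gdDy, gdDw, gdUy, gdUw, kaWy, kaWw, kaDy, kaDw, kaUy, kaUw, kcWy, kcWw, kcDy, kcDw, kcUy, kcUw, kdWy, kdWw, kdDy, kdDw, kdUy, kdUw. Columns: Lo/N, Lo/E, Mid/N, Mid/E.
{gaWy, gaWw, gcWy, gcWw, gdWy, gdWw} → row (1,1) (1,1) (1,1) (1,1)
{gaDy, gaDw, gcDy, gcDw, gdDy, gdDw} → row (-1,0) (-1,0) (1,1) (1,1)
{gaUy, gaUw, gcUy, gcUw, gdUy, gdUw} → row (5,5) (5,5) (1,1) (1,1)
{kaWy, kaWw, kaDy, kaDw, kaUy, kaUw} → row (-1,-3) (-1,-3) (-1,-3) (-1,-3)
{kcWy, kcDy, kcUy} → row (5,5) (5,5) (5,5) (5,5)
{kcWw, kcDw, kcUw} → row (3,5) (3,5) (3,5) (3,5)
{kdWy, kdWw, kdDy, kdDw, kdUy, kdUw} → row (0,1) (-3,0) (0,1) (-3,0)
That's 7 distinct rows out of 36 strategies.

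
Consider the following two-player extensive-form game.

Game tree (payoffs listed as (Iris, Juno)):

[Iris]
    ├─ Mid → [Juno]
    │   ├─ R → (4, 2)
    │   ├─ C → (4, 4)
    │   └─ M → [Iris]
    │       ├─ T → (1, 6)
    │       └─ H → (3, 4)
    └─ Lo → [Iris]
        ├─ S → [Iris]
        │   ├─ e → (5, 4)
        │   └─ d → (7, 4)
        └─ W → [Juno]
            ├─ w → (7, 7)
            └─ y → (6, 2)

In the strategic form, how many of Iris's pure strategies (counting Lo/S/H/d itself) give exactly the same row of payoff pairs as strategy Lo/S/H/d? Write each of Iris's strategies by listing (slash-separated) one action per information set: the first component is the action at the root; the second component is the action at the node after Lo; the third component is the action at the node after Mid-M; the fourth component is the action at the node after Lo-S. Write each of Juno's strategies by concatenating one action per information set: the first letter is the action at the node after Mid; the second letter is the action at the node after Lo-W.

2

Row for Lo/S/H/d (columns Rw, Ry, Cw, Cy, Mw, My): (7,4) (7,4) (7,4) (7,4) (7,4) (7,4).
Under Lo/S/H/d, Iris's choice at the node after Mid-M can never be reached regardless of what Juno does, so varying those choices leaves every outcome unchanged.
Holding the reachable choices fixed and varying the unreachable one freely already gives 2 equivalent strategies.
No other strategy reproduces this row, so those 2 are the full class: Lo/S/T/d, Lo/S/H/d.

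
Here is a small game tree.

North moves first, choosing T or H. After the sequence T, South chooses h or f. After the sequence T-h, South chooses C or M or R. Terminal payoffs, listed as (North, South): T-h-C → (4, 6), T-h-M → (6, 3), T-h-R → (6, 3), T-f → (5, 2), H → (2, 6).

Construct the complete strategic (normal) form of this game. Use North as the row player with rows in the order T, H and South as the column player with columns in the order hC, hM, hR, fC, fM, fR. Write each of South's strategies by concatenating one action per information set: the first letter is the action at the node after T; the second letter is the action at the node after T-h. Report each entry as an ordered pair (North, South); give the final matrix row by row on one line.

Row T: hC→(4,6), hM→(6,3), hR→(6,3), fC→(5,2), fM→(5,2), fR→(5,2)
Row H: hC→(2,6), hM→(2,6), hR→(2,6), fC→(2,6), fM→(2,6), fR→(2,6)

T: (4,6) (6,3) (6,3) (5,2) (5,2) (5,2) | H: (2,6) (2,6) (2,6) (2,6) (2,6) (2,6)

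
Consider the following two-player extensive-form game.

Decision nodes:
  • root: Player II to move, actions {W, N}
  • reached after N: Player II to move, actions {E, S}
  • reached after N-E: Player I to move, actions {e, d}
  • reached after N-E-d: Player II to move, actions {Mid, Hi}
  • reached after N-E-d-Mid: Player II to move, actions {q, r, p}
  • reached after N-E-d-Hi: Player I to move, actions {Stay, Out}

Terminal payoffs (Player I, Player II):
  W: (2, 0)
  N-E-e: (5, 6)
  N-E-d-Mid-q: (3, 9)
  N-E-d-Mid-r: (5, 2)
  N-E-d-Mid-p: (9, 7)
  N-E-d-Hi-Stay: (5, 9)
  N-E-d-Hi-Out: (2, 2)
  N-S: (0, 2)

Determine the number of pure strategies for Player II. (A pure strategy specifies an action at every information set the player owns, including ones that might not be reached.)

Player II owns the root with actions {W, N} — two choices.
Player II owns the node after N with actions {E, S} — two choices.
Player II owns the node after N-E-d with actions {Mid, Hi} — two choices.
Player II owns the node after N-E-d-Mid with actions {q, r, p} — three choices.
A pure strategy fixes one action at each information set independently, so the count is the product 2 × 2 × 2 × 3 = 24.

24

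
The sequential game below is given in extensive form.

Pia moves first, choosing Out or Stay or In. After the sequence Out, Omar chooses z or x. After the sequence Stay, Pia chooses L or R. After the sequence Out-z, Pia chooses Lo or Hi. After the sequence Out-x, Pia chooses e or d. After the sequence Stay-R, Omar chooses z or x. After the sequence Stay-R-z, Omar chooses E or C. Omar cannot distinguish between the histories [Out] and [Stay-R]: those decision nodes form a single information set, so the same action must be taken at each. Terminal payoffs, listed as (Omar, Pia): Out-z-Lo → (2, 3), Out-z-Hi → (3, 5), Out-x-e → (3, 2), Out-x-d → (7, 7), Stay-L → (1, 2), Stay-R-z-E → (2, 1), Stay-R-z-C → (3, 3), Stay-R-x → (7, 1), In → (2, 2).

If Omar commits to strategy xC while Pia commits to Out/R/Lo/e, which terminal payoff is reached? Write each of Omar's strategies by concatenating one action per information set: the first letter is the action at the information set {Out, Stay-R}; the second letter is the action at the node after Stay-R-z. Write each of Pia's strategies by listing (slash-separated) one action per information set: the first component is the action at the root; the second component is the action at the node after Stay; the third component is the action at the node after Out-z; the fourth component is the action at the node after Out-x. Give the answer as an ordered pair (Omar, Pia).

Trace the play path from the root:
  Pia plays Out
  Omar plays x at [Out]
  Pia plays e at [Out-x]
→ terminal payoff (3, 2).
(Omar's choice at the node after Stay-R-z is never reached on this path, so it doesn't affect the outcome.)

(3, 2)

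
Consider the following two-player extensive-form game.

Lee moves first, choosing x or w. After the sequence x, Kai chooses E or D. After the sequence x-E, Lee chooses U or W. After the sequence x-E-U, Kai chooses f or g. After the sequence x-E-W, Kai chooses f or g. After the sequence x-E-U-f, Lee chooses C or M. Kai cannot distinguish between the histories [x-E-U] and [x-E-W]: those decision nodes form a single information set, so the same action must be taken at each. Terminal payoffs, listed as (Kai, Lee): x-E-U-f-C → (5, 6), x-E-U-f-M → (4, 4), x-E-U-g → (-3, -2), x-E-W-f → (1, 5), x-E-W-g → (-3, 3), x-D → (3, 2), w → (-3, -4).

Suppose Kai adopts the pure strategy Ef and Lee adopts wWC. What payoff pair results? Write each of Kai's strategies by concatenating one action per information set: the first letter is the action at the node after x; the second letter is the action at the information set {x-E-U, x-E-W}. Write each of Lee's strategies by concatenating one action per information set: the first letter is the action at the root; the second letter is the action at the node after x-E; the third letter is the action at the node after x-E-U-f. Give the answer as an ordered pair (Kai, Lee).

Trace the play path from the root:
  Lee plays w
→ terminal payoff (-3, -4).
(Kai's choice at the node after x is never reached on this path, so it doesn't affect the outcome.)

(-3, -4)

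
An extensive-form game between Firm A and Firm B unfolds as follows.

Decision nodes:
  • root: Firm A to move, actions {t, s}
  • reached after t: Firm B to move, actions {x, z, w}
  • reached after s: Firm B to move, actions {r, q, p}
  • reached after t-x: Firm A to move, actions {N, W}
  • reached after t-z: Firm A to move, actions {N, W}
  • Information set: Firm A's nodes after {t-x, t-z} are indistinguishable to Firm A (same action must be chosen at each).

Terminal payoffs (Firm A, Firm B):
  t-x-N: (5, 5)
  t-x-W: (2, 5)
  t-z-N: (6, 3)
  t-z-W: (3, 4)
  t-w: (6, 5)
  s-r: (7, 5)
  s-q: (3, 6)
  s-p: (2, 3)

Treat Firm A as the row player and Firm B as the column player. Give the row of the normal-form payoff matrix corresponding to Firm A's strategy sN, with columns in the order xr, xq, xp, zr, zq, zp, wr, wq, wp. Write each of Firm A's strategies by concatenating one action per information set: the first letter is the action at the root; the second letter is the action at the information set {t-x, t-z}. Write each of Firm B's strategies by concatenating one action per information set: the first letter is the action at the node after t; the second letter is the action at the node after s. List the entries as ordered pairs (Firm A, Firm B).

(7,5) (3,6) (2,3) (7,5) (3,6) (2,3) (7,5) (3,6) (2,3)

vs xr: Firm A plays s → Firm B plays r at [s] → (7, 5)
vs xq: Firm A plays s → Firm B plays q at [s] → (3, 6)
vs xp: Firm A plays s → Firm B plays p at [s] → (2, 3)
vs zr: Firm A plays s → Firm B plays r at [s] → (7, 5)
vs zq: Firm A plays s → Firm B plays q at [s] → (3, 6)
vs zp: Firm A plays s → Firm B plays p at [s] → (2, 3)
vs wr: Firm A plays s → Firm B plays r at [s] → (7, 5)
vs wq: Firm A plays s → Firm B plays q at [s] → (3, 6)
vs wp: Firm A plays s → Firm B plays p at [s] → (2, 3)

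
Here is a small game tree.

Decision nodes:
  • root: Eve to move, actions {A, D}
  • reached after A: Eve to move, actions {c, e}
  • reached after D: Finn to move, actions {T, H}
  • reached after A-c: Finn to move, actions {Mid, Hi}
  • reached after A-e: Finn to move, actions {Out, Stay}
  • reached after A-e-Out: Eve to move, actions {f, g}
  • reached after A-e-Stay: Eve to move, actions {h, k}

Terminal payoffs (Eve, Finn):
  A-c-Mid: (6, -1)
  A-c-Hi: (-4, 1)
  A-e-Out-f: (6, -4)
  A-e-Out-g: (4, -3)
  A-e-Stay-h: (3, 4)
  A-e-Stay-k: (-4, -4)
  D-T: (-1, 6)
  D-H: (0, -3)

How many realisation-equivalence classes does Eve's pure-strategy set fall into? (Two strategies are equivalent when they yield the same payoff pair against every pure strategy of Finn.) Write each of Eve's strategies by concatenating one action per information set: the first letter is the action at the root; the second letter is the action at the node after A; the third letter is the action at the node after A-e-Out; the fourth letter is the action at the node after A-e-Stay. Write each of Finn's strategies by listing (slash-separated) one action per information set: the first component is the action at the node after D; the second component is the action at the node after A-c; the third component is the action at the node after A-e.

6

Eve has 16 pure strategies: Acfh, Acfk, Acgh, Acgk, Aefh, Aefk, Aegh, Aegk, Dcfh, Dcfk, Dcgh, Dcgk, Defh, Defk, Degh, Degk. Columns: T/Mid/Out, T/Mid/Stay, T/Hi/Out, T/Hi/Stay, H/Mid/Out, H/Mid/Stay, H/Hi/Out, H/Hi/Stay.
{Acfh, Acfk, Acgh, Acgk} → row (6,-1) (6,-1) (-4,1) (-4,1) (6,-1) (6,-1) (-4,1) (-4,1)
{Aefh} → row (6,-4) (3,4) (6,-4) (3,4) (6,-4) (3,4) (6,-4) (3,4)
{Aefk} → row (6,-4) (-4,-4) (6,-4) (-4,-4) (6,-4) (-4,-4) (6,-4) (-4,-4)
{Aegh} → row (4,-3) (3,4) (4,-3) (3,4) (4,-3) (3,4) (4,-3) (3,4)
{Aegk} → row (4,-3) (-4,-4) (4,-3) (-4,-4) (4,-3) (-4,-4) (4,-3) (-4,-4)
{Dcfh, Dcfk, Dcgh, Dcgk, Defh, Defk, Degh, Degk} → row (-1,6) (-1,6) (-1,6) (-1,6) (0,-3) (0,-3) (0,-3) (0,-3)
That's 6 distinct rows out of 16 strategies.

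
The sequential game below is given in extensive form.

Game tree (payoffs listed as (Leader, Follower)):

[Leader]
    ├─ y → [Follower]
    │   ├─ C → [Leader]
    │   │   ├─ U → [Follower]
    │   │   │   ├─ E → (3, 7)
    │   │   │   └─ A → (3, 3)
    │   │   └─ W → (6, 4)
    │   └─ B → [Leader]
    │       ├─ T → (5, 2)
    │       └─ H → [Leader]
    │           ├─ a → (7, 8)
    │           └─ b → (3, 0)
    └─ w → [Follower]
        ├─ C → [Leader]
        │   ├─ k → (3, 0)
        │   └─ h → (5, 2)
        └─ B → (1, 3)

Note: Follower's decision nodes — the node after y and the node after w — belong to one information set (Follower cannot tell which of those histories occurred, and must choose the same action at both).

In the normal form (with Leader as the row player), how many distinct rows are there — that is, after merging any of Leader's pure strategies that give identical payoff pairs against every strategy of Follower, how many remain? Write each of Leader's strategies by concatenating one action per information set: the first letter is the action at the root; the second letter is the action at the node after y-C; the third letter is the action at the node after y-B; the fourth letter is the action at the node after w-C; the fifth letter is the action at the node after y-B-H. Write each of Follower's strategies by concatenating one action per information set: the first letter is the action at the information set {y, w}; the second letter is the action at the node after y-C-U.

Leader has 32 pure strategies: yUTka, yUTkb, yUTha, yUThb, yUHka, yUHkb, yUHha, yUHhb, yWTka, yWTkb, yWTha, yWThb, yWHka, yWHkb, yWHha, yWHhb, wUTka, wUTkb, wUTha, wUThb, wUHka, wUHkb, wUHha, wUHhb, wWTka, wWTkb, wWTha, wWThb, wWHka, wWHkb, wWHha, wWHhb. Columns: CE, CA, BE, BA.
{yUTka, yUTkb, yUTha, yUThb} → row (3,7) (3,3) (5,2) (5,2)
{yUHka, yUHha} → row (3,7) (3,3) (7,8) (7,8)
{yUHkb, yUHhb} → row (3,7) (3,3) (3,0) (3,0)
{yWTka, yWTkb, yWTha, yWThb} → row (6,4) (6,4) (5,2) (5,2)
{yWHka, yWHha} → row (6,4) (6,4) (7,8) (7,8)
{yWHkb, yWHhb} → row (6,4) (6,4) (3,0) (3,0)
{wUTka, wUTkb, wUHka, wUHkb, wWTka, wWTkb, wWHka, wWHkb} → row (3,0) (3,0) (1,3) (1,3)
{wUTha, wUThb, wUHha, wUHhb, wWTha, wWThb, wWHha, wWHhb} → row (5,2) (5,2) (1,3) (1,3)
That's 8 distinct rows out of 32 strategies.

8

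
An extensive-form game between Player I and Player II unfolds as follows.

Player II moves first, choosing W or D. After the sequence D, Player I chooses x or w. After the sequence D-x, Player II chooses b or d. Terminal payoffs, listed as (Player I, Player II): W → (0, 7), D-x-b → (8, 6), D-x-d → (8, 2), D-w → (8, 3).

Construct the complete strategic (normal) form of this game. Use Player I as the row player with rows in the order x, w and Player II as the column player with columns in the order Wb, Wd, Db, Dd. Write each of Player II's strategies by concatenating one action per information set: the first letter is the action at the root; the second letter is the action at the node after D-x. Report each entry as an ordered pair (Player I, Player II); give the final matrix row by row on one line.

x: (0,7) (0,7) (8,6) (8,2) | w: (0,7) (0,7) (8,3) (8,3)

           Wb       Wd       Db       Dd
   x    (0,7)    (0,7)    (8,6)    (8,2)
   w    (0,7)    (0,7)    (8,3)    (8,3)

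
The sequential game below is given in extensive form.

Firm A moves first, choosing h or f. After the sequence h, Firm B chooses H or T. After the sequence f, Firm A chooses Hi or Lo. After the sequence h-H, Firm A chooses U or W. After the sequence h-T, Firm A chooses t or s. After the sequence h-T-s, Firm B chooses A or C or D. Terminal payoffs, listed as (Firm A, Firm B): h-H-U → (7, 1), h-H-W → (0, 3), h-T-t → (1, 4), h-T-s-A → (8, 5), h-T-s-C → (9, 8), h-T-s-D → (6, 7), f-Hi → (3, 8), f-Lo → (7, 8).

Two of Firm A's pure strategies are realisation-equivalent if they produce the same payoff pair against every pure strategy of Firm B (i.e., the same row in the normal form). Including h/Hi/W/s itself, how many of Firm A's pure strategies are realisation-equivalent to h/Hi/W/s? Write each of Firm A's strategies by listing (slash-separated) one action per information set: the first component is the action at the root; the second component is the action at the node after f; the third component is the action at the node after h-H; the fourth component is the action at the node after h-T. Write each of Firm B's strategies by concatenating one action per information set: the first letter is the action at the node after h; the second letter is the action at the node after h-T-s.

2

Row for h/Hi/W/s (columns HA, HC, HD, TA, TC, TD): (0,3) (0,3) (0,3) (8,5) (9,8) (6,7).
Under h/Hi/W/s, Firm A's choice at the node after f can never be reached regardless of what Firm B does, so varying those choices leaves every outcome unchanged.
Holding the reachable choices fixed and varying the unreachable one freely already gives 2 equivalent strategies.
No other strategy reproduces this row, so those 2 are the full class: h/Hi/W/s, h/Lo/W/s.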